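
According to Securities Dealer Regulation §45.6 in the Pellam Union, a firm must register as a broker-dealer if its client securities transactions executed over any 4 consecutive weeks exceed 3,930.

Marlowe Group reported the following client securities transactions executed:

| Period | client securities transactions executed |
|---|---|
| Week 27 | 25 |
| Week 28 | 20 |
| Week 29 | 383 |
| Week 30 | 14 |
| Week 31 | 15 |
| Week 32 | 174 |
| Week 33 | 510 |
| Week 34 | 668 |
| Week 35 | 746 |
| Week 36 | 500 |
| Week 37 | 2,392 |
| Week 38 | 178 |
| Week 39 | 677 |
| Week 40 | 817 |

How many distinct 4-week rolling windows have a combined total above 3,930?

2

Week 27–Week 30: 25 + 20 + 383 + 14 = 442 (under)
Week 28–Week 31: 20 + 383 + 14 + 15 = 432 (under)
Week 29–Week 32: 383 + 14 + 15 + 174 = 586 (under)
Week 30–Week 33: 14 + 15 + 174 + 510 = 713 (under)
Week 31–Week 34: 15 + 174 + 510 + 668 = 1,367 (under)
Week 32–Week 35: 174 + 510 + 668 + 746 = 2,098 (under)
Week 33–Week 36: 510 + 668 + 746 + 500 = 2,424 (under)
Week 34–Week 37: 668 + 746 + 500 + 2,392 = 4,306 (over)
Week 35–Week 38: 746 + 500 + 2,392 + 178 = 3,816 (under)
Week 36–Week 39: 500 + 2,392 + 178 + 677 = 3,747 (under)
Week 37–Week 40: 2,392 + 178 + 677 + 817 = 4,064 (over)
2 windows exceed the threshold.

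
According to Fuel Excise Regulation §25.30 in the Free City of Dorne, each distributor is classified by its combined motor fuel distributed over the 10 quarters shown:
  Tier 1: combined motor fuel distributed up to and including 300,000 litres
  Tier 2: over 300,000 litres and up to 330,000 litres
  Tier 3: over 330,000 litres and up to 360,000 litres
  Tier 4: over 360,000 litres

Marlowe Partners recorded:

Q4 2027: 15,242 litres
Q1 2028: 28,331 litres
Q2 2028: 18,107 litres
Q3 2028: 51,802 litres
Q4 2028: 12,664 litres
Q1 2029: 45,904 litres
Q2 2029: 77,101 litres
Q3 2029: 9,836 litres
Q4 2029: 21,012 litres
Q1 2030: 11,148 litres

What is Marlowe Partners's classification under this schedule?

Combined motor fuel distributed: 15,242 litres + 28,331 litres + 18,107 litres + 51,802 litres + 12,664 litres + 45,904 litres + 77,101 litres + 9,836 litres + 21,012 litres + 11,148 litres = 291,147 litres.
291,147 litres ≤ 300,000 litres, so Tier 1 applies.

Tier 1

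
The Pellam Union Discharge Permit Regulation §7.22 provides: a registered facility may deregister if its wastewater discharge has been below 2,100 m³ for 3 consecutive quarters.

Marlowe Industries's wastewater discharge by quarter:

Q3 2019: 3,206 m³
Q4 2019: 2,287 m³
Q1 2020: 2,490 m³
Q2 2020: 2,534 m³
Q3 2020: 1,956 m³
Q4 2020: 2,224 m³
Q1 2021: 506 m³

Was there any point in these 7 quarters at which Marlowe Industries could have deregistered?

No

Quarters below 2,100 m³: Q3 2020, Q1 2021.
Longest run of consecutive quarters below the threshold: 1.
1 < 3, so Marlowe Industries never became eligible.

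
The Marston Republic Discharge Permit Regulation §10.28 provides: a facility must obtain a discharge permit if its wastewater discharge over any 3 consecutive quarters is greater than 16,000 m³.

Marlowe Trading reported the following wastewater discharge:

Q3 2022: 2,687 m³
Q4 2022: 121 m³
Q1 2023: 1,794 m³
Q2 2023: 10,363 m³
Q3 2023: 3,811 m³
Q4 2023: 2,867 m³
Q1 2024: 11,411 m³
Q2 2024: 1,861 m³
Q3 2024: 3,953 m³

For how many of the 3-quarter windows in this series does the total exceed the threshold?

4

Q3 2022–Q1 2023: 2,687 m³ + 121 m³ + 1,794 m³ = 4,602 m³ (under)
Q4 2022–Q2 2023: 121 m³ + 1,794 m³ + 10,363 m³ = 12,278 m³ (under)
Q1 2023–Q3 2023: 1,794 m³ + 10,363 m³ + 3,811 m³ = 15,968 m³ (under)
Q2 2023–Q4 2023: 10,363 m³ + 3,811 m³ + 2,867 m³ = 17,041 m³ (over)
Q3 2023–Q1 2024: 3,811 m³ + 2,867 m³ + 11,411 m³ = 18,089 m³ (over)
Q4 2023–Q2 2024: 2,867 m³ + 11,411 m³ + 1,861 m³ = 16,139 m³ (over)
Q1 2024–Q3 2024: 11,411 m³ + 1,861 m³ + 3,953 m³ = 17,225 m³ (over)
4 windows exceed the threshold.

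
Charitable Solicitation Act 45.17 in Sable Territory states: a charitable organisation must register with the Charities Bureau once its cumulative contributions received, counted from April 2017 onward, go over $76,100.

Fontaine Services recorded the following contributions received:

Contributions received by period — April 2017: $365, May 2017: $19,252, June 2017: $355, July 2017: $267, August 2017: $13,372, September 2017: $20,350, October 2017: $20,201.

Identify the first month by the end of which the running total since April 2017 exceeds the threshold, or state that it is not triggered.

Through April 2017: $365
Through May 2017: $19,617
Through June 2017: $19,972
Through July 2017: $20,239
Through August 2017: $33,611
Through September 2017: $53,961
Through October 2017: $74,162
Final cumulative total $74,162 ≤ $76,100; the threshold is never exceeded.

Not triggered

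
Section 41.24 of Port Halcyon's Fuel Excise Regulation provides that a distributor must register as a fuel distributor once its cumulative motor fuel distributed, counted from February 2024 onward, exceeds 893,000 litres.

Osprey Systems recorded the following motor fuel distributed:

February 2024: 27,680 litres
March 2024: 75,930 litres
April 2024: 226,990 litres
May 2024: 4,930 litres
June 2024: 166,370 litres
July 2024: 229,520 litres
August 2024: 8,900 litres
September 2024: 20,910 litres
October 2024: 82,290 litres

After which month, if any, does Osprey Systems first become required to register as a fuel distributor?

Through February 2024: 27,680 litres
Through March 2024: 103,610 litres
Through April 2024: 330,600 litres
Through May 2024: 335,530 litres
Through June 2024: 501,900 litres
Through July 2024: 731,420 litres
Through August 2024: 740,320 litres
Through September 2024: 761,230 litres
Through October 2024: 843,520 litres
Final cumulative total 843,520 litres ≤ 893,000 litres; the threshold is never exceeded.

Not triggered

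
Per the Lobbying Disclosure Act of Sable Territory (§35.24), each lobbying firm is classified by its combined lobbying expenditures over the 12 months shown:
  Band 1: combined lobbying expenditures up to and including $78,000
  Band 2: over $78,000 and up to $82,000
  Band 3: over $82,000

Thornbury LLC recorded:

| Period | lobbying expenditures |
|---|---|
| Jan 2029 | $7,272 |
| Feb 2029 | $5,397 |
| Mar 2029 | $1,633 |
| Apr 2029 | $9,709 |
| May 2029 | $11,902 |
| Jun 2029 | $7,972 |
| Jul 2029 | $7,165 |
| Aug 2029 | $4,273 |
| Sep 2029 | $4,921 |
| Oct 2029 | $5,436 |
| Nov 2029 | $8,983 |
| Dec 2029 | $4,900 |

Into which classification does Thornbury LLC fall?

Band 2

Combined lobbying expenditures: $7,272 + $5,397 + $1,633 + $9,709 + $11,902 + $7,972 + $7,165 + $4,273 + $4,921 + $5,436 + $8,983 + $4,900 = $79,563.
$78,000 < $79,563 ≤ $82,000, so Band 2 applies.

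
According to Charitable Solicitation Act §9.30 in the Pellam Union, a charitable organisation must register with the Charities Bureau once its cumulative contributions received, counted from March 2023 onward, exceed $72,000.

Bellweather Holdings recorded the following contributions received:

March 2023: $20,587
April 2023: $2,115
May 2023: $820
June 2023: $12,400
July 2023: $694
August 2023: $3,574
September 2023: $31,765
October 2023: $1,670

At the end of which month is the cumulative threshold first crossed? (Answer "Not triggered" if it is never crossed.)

Through March 2023: $20,587
Through April 2023: $22,702
Through May 2023: $23,522
Through June 2023: $35,922
Through July 2023: $36,616
Through August 2023: $40,190
Through September 2023: $71,955
Through October 2023: $73,625 ← exceeds threshold

October 2023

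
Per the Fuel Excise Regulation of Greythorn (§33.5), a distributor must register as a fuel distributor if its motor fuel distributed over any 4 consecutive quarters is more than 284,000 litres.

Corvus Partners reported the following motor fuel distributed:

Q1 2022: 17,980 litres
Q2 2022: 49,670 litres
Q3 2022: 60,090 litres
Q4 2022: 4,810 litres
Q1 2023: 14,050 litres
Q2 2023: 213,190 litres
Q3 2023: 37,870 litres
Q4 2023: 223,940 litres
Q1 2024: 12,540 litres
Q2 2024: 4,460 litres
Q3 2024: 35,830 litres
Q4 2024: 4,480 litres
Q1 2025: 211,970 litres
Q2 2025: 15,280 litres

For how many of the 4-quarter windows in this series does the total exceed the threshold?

Q1 2022–Q4 2022: 17,980 litres + 49,670 litres + 60,090 litres + 4,810 litres = 132,550 litres (under)
Q2 2022–Q1 2023: 49,670 litres + 60,090 litres + 4,810 litres + 14,050 litres = 128,620 litres (under)
Q3 2022–Q2 2023: 60,090 litres + 4,810 litres + 14,050 litres + 213,190 litres = 292,140 litres (over)
Q4 2022–Q3 2023: 4,810 litres + 14,050 litres + 213,190 litres + 37,870 litres = 269,920 litres (under)
Q1 2023–Q4 2023: 14,050 litres + 213,190 litres + 37,870 litres + 223,940 litres = 489,050 litres (over)
Q2 2023–Q1 2024: 213,190 litres + 37,870 litres + 223,940 litres + 12,540 litres = 487,540 litres (over)
Q3 2023–Q2 2024: 37,870 litres + 223,940 litres + 12,540 litres + 4,460 litres = 278,810 litres (under)
Q4 2023–Q3 2024: 223,940 litres + 12,540 litres + 4,460 litres + 35,830 litres = 276,770 litres (under)
Q1 2024–Q4 2024: 12,540 litres + 4,460 litres + 35,830 litres + 4,480 litres = 57,310 litres (under)
Q2 2024–Q1 2025: 4,460 litres + 35,830 litres + 4,480 litres + 211,970 litres = 256,740 litres (under)
Q3 2024–Q2 2025: 35,830 litres + 4,480 litres + 211,970 litres + 15,280 litres = 267,560 litres (under)
3 windows exceed the threshold.

3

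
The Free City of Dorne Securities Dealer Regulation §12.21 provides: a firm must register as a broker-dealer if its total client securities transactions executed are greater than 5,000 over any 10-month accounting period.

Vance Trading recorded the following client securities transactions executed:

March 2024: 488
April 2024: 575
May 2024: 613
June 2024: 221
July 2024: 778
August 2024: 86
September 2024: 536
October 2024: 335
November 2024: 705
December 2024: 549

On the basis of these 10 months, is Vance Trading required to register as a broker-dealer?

Total client securities transactions executed: 488 + 575 + 613 + 221 + 778 + 86 + 536 + 335 + 705 + 549 = 4,886.
4,886 ≤ 5,000, so the threshold is not exceeded.

No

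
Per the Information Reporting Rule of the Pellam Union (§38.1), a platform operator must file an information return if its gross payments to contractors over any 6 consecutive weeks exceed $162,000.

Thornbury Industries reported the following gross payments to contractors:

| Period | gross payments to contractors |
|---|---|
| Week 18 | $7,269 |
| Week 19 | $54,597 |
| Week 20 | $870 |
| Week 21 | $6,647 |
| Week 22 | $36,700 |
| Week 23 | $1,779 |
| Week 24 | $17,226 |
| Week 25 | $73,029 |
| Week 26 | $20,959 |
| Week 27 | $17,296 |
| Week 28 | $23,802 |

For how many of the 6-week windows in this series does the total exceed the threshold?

1

Week 18–Week 23: $7,269 + $54,597 + $870 + $6,647 + $36,700 + $1,779 = $107,862 (under)
Week 19–Week 24: $54,597 + $870 + $6,647 + $36,700 + $1,779 + $17,226 = $117,819 (under)
Week 20–Week 25: $870 + $6,647 + $36,700 + $1,779 + $17,226 + $73,029 = $136,251 (under)
Week 21–Week 26: $6,647 + $36,700 + $1,779 + $17,226 + $73,029 + $20,959 = $156,340 (under)
Week 22–Week 27: $36,700 + $1,779 + $17,226 + $73,029 + $20,959 + $17,296 = $166,989 (over)
Week 23–Week 28: $1,779 + $17,226 + $73,029 + $20,959 + $17,296 + $23,802 = $154,091 (under)
1 window exceeds the threshold.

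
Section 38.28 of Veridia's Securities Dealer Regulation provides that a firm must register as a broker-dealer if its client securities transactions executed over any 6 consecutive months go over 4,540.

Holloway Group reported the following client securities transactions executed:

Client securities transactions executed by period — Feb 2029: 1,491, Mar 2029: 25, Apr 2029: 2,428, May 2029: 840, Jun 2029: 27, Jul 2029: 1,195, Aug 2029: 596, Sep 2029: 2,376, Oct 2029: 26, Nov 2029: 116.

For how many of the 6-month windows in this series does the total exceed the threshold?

4

Feb 2029–Jul 2029: 1,491 + 25 + 2,428 + 840 + 27 + 1,195 = 6,006 (over)
Mar 2029–Aug 2029: 25 + 2,428 + 840 + 27 + 1,195 + 596 = 5,111 (over)
Apr 2029–Sep 2029: 2,428 + 840 + 27 + 1,195 + 596 + 2,376 = 7,462 (over)
May 2029–Oct 2029: 840 + 27 + 1,195 + 596 + 2,376 + 26 = 5,060 (over)
Jun 2029–Nov 2029: 27 + 1,195 + 596 + 2,376 + 26 + 116 = 4,336 (under)
4 windows exceed the threshold.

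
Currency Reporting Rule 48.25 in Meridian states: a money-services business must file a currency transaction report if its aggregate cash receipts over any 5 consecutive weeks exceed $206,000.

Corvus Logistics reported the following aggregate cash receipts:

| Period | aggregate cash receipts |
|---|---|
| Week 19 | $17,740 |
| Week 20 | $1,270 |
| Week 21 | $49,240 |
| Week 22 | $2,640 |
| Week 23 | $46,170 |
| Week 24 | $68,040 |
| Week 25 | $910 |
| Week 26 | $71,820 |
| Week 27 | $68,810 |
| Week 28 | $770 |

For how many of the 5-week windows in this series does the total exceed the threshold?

Week 19–Week 23: $17,740 + $1,270 + $49,240 + $2,640 + $46,170 = $117,060 (under)
Week 20–Week 24: $1,270 + $49,240 + $2,640 + $46,170 + $68,040 = $167,360 (under)
Week 21–Week 25: $49,240 + $2,640 + $46,170 + $68,040 + $910 = $167,000 (under)
Week 22–Week 26: $2,640 + $46,170 + $68,040 + $910 + $71,820 = $189,580 (under)
Week 23–Week 27: $46,170 + $68,040 + $910 + $71,820 + $68,810 = $255,750 (over)
Week 24–Week 28: $68,040 + $910 + $71,820 + $68,810 + $770 = $210,350 (over)
2 windows exceed the threshold.

2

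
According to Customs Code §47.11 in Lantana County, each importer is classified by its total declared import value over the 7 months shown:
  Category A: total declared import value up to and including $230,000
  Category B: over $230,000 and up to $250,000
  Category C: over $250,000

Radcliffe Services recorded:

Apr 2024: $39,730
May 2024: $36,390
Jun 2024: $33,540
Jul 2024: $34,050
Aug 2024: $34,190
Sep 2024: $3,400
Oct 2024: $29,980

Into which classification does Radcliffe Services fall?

Total declared import value: $39,730 + $36,390 + $33,540 + $34,050 + $34,190 + $3,400 + $29,980 = $211,280.
$211,280 ≤ $230,000, so Category A applies.

Category A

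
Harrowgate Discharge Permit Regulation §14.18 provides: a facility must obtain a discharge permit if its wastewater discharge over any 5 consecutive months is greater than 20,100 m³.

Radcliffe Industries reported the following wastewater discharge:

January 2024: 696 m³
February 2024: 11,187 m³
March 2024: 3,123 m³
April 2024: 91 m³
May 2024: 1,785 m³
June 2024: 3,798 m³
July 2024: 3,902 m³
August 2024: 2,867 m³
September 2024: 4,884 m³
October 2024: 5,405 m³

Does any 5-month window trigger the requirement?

January 2024–May 2024: 696 m³ + 11,187 m³ + 3,123 m³ + 91 m³ + 1,785 m³ = 16,882 m³ (under)
February 2024–June 2024: 11,187 m³ + 3,123 m³ + 91 m³ + 1,785 m³ + 3,798 m³ = 19,984 m³ (under)
March 2024–July 2024: 3,123 m³ + 91 m³ + 1,785 m³ + 3,798 m³ + 3,902 m³ = 12,699 m³ (under)
April 2024–August 2024: 91 m³ + 1,785 m³ + 3,798 m³ + 3,902 m³ + 2,867 m³ = 12,443 m³ (under)
May 2024–September 2024: 1,785 m³ + 3,798 m³ + 3,902 m³ + 2,867 m³ + 4,884 m³ = 17,236 m³ (under)
June 2024–October 2024: 3,798 m³ + 3,902 m³ + 2,867 m³ + 4,884 m³ + 5,405 m³ = 20,856 m³ (over)
At least one window exceeds 20,100 m³.

Yes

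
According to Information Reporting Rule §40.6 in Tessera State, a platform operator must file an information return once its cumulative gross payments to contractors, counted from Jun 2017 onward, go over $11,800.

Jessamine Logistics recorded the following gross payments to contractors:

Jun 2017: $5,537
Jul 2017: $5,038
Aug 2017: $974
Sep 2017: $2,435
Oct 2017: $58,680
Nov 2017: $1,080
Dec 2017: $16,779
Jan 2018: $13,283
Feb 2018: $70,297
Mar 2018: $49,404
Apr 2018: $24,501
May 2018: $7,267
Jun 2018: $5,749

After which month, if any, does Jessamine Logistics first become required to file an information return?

Through Jun 2017: $5,537
Through Jul 2017: $10,575
Through Aug 2017: $11,549
Through Sep 2017: $13,984 ← exceeds threshold

Sep 2017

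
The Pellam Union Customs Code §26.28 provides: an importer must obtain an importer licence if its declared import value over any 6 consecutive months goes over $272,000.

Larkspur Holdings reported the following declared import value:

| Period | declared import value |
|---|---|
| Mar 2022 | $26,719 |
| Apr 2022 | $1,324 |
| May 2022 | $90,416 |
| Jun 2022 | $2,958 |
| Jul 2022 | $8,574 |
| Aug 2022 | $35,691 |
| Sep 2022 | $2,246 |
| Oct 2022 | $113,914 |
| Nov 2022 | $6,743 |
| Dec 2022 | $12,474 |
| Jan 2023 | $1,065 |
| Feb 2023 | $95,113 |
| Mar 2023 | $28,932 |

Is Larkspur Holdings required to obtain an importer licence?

No

Mar 2022–Aug 2022: $26,719 + $1,324 + $90,416 + $2,958 + $8,574 + $35,691 = $165,682 (under)
Apr 2022–Sep 2022: $1,324 + $90,416 + $2,958 + $8,574 + $35,691 + $2,246 = $141,209 (under)
May 2022–Oct 2022: $90,416 + $2,958 + $8,574 + $35,691 + $2,246 + $113,914 = $253,799 (under)
Jun 2022–Nov 2022: $2,958 + $8,574 + $35,691 + $2,246 + $113,914 + $6,743 = $170,126 (under)
Jul 2022–Dec 2022: $8,574 + $35,691 + $2,246 + $113,914 + $6,743 + $12,474 = $179,642 (under)
Aug 2022–Jan 2023: $35,691 + $2,246 + $113,914 + $6,743 + $12,474 + $1,065 = $172,133 (under)
Sep 2022–Feb 2023: $2,246 + $113,914 + $6,743 + $12,474 + $1,065 + $95,113 = $231,555 (under)
Oct 2022–Mar 2023: $113,914 + $6,743 + $12,474 + $1,065 + $95,113 + $28,932 = $258,241 (under)
No window exceeds $272,000.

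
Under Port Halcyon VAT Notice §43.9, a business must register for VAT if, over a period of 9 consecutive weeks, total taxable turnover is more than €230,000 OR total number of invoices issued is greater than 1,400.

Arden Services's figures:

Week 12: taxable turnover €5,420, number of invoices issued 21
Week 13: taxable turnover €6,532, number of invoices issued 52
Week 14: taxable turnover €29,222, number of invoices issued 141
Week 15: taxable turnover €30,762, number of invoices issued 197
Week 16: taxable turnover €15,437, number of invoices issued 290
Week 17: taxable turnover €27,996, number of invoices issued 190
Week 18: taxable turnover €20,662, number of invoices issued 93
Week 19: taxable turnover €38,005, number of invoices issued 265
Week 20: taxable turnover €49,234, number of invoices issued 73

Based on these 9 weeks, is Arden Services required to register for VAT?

Total taxable turnover: €5,420 + €6,532 + €29,222 + €30,762 + €15,437 + €27,996 + €20,662 + €38,005 + €49,234 = €223,270 (≤ €230,000).
Total number of invoices issued: 21 + 52 + 141 + 197 + 290 + 190 + 93 + 265 + 73 = 1,322 (≤ 1,400).
The test is 'or': neither threshold is exceeded.

No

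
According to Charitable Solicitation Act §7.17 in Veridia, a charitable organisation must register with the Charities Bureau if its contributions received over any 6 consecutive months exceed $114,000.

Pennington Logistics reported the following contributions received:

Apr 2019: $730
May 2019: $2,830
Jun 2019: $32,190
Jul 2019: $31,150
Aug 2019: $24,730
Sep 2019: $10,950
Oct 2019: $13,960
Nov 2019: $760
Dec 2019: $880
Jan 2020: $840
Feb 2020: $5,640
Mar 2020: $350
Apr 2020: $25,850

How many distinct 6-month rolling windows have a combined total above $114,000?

1

Apr 2019–Sep 2019: $730 + $2,830 + $32,190 + $31,150 + $24,730 + $10,950 = $102,580 (under)
May 2019–Oct 2019: $2,830 + $32,190 + $31,150 + $24,730 + $10,950 + $13,960 = $115,810 (over)
Jun 2019–Nov 2019: $32,190 + $31,150 + $24,730 + $10,950 + $13,960 + $760 = $113,740 (under)
Jul 2019–Dec 2019: $31,150 + $24,730 + $10,950 + $13,960 + $760 + $880 = $82,430 (under)
Aug 2019–Jan 2020: $24,730 + $10,950 + $13,960 + $760 + $880 + $840 = $52,120 (under)
Sep 2019–Feb 2020: $10,950 + $13,960 + $760 + $880 + $840 + $5,640 = $33,030 (under)
Oct 2019–Mar 2020: $13,960 + $760 + $880 + $840 + $5,640 + $350 = $22,430 (under)
Nov 2019–Apr 2020: $760 + $880 + $840 + $5,640 + $350 + $25,850 = $34,320 (under)
1 window exceeds the threshold.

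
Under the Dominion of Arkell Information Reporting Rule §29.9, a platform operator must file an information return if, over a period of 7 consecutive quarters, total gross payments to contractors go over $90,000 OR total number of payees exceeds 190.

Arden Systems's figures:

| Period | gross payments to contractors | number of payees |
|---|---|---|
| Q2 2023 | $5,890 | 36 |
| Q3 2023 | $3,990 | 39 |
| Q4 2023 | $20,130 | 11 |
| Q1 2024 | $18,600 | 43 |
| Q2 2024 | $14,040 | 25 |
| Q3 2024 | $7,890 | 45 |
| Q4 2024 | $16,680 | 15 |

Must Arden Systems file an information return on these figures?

Total gross payments to contractors: $5,890 + $3,990 + $20,130 + $18,600 + $14,040 + $7,890 + $16,680 = $87,220 (≤ $90,000).
Total number of payees: 36 + 39 + 11 + 43 + 25 + 45 + 15 = 214 (> 190).
The test is 'or': at least one threshold is exceeded.

Yes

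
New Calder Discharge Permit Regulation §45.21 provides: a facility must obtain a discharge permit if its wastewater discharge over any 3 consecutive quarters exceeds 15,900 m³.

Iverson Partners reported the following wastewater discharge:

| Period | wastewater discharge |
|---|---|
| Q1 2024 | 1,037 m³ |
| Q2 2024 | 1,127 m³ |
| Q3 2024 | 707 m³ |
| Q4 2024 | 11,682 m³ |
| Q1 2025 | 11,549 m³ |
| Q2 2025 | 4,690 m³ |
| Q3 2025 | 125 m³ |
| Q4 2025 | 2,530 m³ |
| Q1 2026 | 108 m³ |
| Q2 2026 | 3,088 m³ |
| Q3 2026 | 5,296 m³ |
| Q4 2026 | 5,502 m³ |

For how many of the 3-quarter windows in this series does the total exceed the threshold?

Q1 2024–Q3 2024: 1,037 m³ + 1,127 m³ + 707 m³ = 2,871 m³ (under)
Q2 2024–Q4 2024: 1,127 m³ + 707 m³ + 11,682 m³ = 13,516 m³ (under)
Q3 2024–Q1 2025: 707 m³ + 11,682 m³ + 11,549 m³ = 23,938 m³ (over)
Q4 2024–Q2 2025: 11,682 m³ + 11,549 m³ + 4,690 m³ = 27,921 m³ (over)
Q1 2025–Q3 2025: 11,549 m³ + 4,690 m³ + 125 m³ = 16,364 m³ (over)
Q2 2025–Q4 2025: 4,690 m³ + 125 m³ + 2,530 m³ = 7,345 m³ (under)
Q3 2025–Q1 2026: 125 m³ + 2,530 m³ + 108 m³ = 2,763 m³ (under)
Q4 2025–Q2 2026: 2,530 m³ + 108 m³ + 3,088 m³ = 5,726 m³ (under)
Q1 2026–Q3 2026: 108 m³ + 3,088 m³ + 5,296 m³ = 8,492 m³ (under)
Q2 2026–Q4 2026: 3,088 m³ + 5,296 m³ + 5,502 m³ = 13,886 m³ (under)
3 windows exceed the threshold.

3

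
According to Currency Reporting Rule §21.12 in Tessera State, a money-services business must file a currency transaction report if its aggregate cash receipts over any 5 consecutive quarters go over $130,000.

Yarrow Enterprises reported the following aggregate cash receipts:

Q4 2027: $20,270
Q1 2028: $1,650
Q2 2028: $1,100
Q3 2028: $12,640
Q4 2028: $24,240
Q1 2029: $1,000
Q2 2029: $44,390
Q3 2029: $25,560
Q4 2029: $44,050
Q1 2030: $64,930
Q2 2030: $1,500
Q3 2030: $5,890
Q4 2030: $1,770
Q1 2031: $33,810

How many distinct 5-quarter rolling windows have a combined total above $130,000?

Q4 2027–Q4 2028: $20,270 + $1,650 + $1,100 + $12,640 + $24,240 = $59,900 (under)
Q1 2028–Q1 2029: $1,650 + $1,100 + $12,640 + $24,240 + $1,000 = $40,630 (under)
Q2 2028–Q2 2029: $1,100 + $12,640 + $24,240 + $1,000 + $44,390 = $83,370 (under)
Q3 2028–Q3 2029: $12,640 + $24,240 + $1,000 + $44,390 + $25,560 = $107,830 (under)
Q4 2028–Q4 2029: $24,240 + $1,000 + $44,390 + $25,560 + $44,050 = $139,240 (over)
Q1 2029–Q1 2030: $1,000 + $44,390 + $25,560 + $44,050 + $64,930 = $179,930 (over)
Q2 2029–Q2 2030: $44,390 + $25,560 + $44,050 + $64,930 + $1,500 = $180,430 (over)
Q3 2029–Q3 2030: $25,560 + $44,050 + $64,930 + $1,500 + $5,890 = $141,930 (over)
Q4 2029–Q4 2030: $44,050 + $64,930 + $1,500 + $5,890 + $1,770 = $118,140 (under)
Q1 2030–Q1 2031: $64,930 + $1,500 + $5,890 + $1,770 + $33,810 = $107,900 (under)
4 windows exceed the threshold.

4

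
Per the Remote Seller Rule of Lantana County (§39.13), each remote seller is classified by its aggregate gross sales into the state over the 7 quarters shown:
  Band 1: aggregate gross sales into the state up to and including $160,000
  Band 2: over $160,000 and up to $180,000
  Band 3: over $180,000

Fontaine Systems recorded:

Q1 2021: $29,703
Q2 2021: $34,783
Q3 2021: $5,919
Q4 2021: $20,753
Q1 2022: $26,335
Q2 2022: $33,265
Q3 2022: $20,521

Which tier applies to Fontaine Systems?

Band 2

Aggregate gross sales into the state: $29,703 + $34,783 + $5,919 + $20,753 + $26,335 + $33,265 + $20,521 = $171,279.
$160,000 < $171,279 ≤ $180,000, so Band 2 applies.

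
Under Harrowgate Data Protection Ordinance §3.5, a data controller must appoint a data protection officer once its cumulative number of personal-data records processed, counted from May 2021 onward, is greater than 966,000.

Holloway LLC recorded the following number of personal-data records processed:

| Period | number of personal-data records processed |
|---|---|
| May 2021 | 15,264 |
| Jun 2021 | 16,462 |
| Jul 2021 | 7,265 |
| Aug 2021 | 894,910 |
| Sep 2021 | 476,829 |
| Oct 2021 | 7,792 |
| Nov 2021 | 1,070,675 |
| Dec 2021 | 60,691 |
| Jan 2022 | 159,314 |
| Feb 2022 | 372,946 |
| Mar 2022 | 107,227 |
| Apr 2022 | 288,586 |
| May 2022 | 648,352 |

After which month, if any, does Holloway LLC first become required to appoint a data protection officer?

Sep 2021

Through May 2021: 15,264
Through Jun 2021: 31,726
Through Jul 2021: 38,991
Through Aug 2021: 933,901
Through Sep 2021: 1,410,730 ← exceeds threshold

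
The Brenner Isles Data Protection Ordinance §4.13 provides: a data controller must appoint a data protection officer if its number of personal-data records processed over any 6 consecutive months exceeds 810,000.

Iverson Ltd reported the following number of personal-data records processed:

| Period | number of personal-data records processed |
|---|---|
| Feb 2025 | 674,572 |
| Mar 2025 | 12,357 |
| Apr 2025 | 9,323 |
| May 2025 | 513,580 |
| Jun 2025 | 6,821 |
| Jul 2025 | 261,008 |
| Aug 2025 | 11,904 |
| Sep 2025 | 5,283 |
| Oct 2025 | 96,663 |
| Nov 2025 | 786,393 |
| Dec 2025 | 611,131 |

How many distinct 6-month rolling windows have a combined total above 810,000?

Feb 2025–Jul 2025: 674,572 + 12,357 + 9,323 + 513,580 + 6,821 + 261,008 = 1,477,661 (over)
Mar 2025–Aug 2025: 12,357 + 9,323 + 513,580 + 6,821 + 261,008 + 11,904 = 814,993 (over)
Apr 2025–Sep 2025: 9,323 + 513,580 + 6,821 + 261,008 + 11,904 + 5,283 = 807,919 (under)
May 2025–Oct 2025: 513,580 + 6,821 + 261,008 + 11,904 + 5,283 + 96,663 = 895,259 (over)
Jun 2025–Nov 2025: 6,821 + 261,008 + 11,904 + 5,283 + 96,663 + 786,393 = 1,168,072 (over)
Jul 2025–Dec 2025: 261,008 + 11,904 + 5,283 + 96,663 + 786,393 + 611,131 = 1,772,382 (over)
5 windows exceed the threshold.

5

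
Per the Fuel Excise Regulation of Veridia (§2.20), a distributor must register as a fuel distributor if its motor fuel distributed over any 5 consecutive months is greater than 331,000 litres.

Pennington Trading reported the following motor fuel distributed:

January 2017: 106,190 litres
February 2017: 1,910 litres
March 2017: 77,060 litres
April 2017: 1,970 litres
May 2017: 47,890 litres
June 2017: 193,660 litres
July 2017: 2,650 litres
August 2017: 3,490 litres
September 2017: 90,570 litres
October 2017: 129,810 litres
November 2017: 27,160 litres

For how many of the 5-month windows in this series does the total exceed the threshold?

January 2017–May 2017: 106,190 litres + 1,910 litres + 77,060 litres + 1,970 litres + 47,890 litres = 235,020 litres (under)
February 2017–June 2017: 1,910 litres + 77,060 litres + 1,970 litres + 47,890 litres + 193,660 litres = 322,490 litres (under)
March 2017–July 2017: 77,060 litres + 1,970 litres + 47,890 litres + 193,660 litres + 2,650 litres = 323,230 litres (under)
April 2017–August 2017: 1,970 litres + 47,890 litres + 193,660 litres + 2,650 litres + 3,490 litres = 249,660 litres (under)
May 2017–September 2017: 47,890 litres + 193,660 litres + 2,650 litres + 3,490 litres + 90,570 litres = 338,260 litres (over)
June 2017–October 2017: 193,660 litres + 2,650 litres + 3,490 litres + 90,570 litres + 129,810 litres = 420,180 litres (over)
July 2017–November 2017: 2,650 litres + 3,490 litres + 90,570 litres + 129,810 litres + 27,160 litres = 253,680 litres (under)
2 windows exceed the threshold.

2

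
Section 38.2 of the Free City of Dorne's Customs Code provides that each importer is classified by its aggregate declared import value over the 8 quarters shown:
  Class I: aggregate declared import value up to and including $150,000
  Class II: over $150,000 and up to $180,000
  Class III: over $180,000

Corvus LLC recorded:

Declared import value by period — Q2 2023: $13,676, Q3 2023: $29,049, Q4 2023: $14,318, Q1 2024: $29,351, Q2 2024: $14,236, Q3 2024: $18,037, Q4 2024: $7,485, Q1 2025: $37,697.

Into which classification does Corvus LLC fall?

Class II

Aggregate declared import value: $13,676 + $29,049 + $14,318 + $29,351 + $14,236 + $18,037 + $7,485 + $37,697 = $163,849.
$150,000 < $163,849 ≤ $180,000, so Class II applies.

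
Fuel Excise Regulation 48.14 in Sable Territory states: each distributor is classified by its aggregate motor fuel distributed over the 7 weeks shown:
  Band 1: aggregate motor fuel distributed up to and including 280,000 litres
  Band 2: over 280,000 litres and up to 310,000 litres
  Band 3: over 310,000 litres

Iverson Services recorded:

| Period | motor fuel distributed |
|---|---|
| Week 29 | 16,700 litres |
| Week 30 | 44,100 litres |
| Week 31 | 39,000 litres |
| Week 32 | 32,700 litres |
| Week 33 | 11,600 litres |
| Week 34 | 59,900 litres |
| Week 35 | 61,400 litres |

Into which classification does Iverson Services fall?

Band 1

Aggregate motor fuel distributed: 16,700 litres + 44,100 litres + 39,000 litres + 32,700 litres + 11,600 litres + 59,900 litres + 61,400 litres = 265,400 litres.
265,400 litres ≤ 280,000 litres, so Band 1 applies.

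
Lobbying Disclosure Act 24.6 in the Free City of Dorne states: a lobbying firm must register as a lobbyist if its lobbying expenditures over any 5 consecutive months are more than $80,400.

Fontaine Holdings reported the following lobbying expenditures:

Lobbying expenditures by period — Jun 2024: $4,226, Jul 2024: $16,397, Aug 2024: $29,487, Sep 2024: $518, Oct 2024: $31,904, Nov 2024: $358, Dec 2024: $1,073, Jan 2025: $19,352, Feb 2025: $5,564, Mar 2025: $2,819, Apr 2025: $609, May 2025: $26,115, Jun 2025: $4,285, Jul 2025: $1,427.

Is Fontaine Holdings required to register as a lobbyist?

Jun 2024–Oct 2024: $4,226 + $16,397 + $29,487 + $518 + $31,904 = $82,532 (over)
Jul 2024–Nov 2024: $16,397 + $29,487 + $518 + $31,904 + $358 = $78,664 (under)
Aug 2024–Dec 2024: $29,487 + $518 + $31,904 + $358 + $1,073 = $63,340 (under)
Sep 2024–Jan 2025: $518 + $31,904 + $358 + $1,073 + $19,352 = $53,205 (under)
Oct 2024–Feb 2025: $31,904 + $358 + $1,073 + $19,352 + $5,564 = $58,251 (under)
Nov 2024–Mar 2025: $358 + $1,073 + $19,352 + $5,564 + $2,819 = $29,166 (under)
Dec 2024–Apr 2025: $1,073 + $19,352 + $5,564 + $2,819 + $609 = $29,417 (under)
Jan 2025–May 2025: $19,352 + $5,564 + $2,819 + $609 + $26,115 = $54,459 (under)
Feb 2025–Jun 2025: $5,564 + $2,819 + $609 + $26,115 + $4,285 = $39,392 (under)
Mar 2025–Jul 2025: $2,819 + $609 + $26,115 + $4,285 + $1,427 = $35,255 (under)
At least one window exceeds $80,400.

Yes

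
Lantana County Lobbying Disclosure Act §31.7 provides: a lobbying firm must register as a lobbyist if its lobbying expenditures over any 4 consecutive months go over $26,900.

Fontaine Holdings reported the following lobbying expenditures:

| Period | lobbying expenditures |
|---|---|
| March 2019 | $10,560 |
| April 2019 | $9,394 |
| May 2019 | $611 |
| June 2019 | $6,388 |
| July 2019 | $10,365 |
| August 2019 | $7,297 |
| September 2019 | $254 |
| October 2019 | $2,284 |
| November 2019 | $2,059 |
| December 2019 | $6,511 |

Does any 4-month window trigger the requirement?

March 2019–June 2019: $10,560 + $9,394 + $611 + $6,388 = $26,953 (over)
April 2019–July 2019: $9,394 + $611 + $6,388 + $10,365 = $26,758 (under)
May 2019–August 2019: $611 + $6,388 + $10,365 + $7,297 = $24,661 (under)
June 2019–September 2019: $6,388 + $10,365 + $7,297 + $254 = $24,304 (under)
July 2019–October 2019: $10,365 + $7,297 + $254 + $2,284 = $20,200 (under)
August 2019–November 2019: $7,297 + $254 + $2,284 + $2,059 = $11,894 (under)
September 2019–December 2019: $254 + $2,284 + $2,059 + $6,511 = $11,108 (under)
At least one window exceeds $26,900.

Yes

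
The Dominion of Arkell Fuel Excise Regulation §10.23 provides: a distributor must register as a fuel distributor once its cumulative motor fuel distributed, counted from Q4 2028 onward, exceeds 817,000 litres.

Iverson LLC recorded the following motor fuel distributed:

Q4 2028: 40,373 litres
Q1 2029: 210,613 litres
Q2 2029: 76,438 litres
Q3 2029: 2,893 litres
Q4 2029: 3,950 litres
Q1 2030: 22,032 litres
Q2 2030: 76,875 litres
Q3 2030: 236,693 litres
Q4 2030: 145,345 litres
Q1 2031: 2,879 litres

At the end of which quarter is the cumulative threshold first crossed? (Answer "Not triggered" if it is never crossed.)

Through Q4 2028: 40,373 litres
Through Q1 2029: 250,986 litres
Through Q2 2029: 327,424 litres
Through Q3 2029: 330,317 litres
Through Q4 2029: 334,267 litres
Through Q1 2030: 356,299 litres
Through Q2 2030: 433,174 litres
Through Q3 2030: 669,867 litres
Through Q4 2030: 815,212 litres
Through Q1 2031: 818,091 litres ← exceeds threshold

Q1 2031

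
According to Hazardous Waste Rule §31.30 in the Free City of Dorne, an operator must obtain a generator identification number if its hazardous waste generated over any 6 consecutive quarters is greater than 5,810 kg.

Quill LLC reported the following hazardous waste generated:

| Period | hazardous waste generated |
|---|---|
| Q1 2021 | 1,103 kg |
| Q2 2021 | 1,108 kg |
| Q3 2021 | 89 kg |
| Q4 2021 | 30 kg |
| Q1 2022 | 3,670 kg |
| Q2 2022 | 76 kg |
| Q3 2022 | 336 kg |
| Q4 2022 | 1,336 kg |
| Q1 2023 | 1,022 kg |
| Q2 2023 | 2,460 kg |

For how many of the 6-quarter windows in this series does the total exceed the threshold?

3

Q1 2021–Q2 2022: 1,103 kg + 1,108 kg + 89 kg + 30 kg + 3,670 kg + 76 kg = 6,076 kg (over)
Q2 2021–Q3 2022: 1,108 kg + 89 kg + 30 kg + 3,670 kg + 76 kg + 336 kg = 5,309 kg (under)
Q3 2021–Q4 2022: 89 kg + 30 kg + 3,670 kg + 76 kg + 336 kg + 1,336 kg = 5,537 kg (under)
Q4 2021–Q1 2023: 30 kg + 3,670 kg + 76 kg + 336 kg + 1,336 kg + 1,022 kg = 6,470 kg (over)
Q1 2022–Q2 2023: 3,670 kg + 76 kg + 336 kg + 1,336 kg + 1,022 kg + 2,460 kg = 8,900 kg (over)
3 windows exceed the threshold.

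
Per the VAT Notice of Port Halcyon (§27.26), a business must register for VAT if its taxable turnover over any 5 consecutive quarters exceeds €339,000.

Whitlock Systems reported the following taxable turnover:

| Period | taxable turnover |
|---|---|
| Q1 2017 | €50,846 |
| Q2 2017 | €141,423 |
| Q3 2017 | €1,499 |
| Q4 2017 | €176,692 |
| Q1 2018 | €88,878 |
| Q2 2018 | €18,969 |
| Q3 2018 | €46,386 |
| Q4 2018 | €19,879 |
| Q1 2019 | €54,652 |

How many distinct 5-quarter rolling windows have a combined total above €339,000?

3

Q1 2017–Q1 2018: €50,846 + €141,423 + €1,499 + €176,692 + €88,878 = €459,338 (over)
Q2 2017–Q2 2018: €141,423 + €1,499 + €176,692 + €88,878 + €18,969 = €427,461 (over)
Q3 2017–Q3 2018: €1,499 + €176,692 + €88,878 + €18,969 + €46,386 = €332,424 (under)
Q4 2017–Q4 2018: €176,692 + €88,878 + €18,969 + €46,386 + €19,879 = €350,804 (over)
Q1 2018–Q1 2019: €88,878 + €18,969 + €46,386 + €19,879 + €54,652 = €228,764 (under)
3 windows exceed the threshold.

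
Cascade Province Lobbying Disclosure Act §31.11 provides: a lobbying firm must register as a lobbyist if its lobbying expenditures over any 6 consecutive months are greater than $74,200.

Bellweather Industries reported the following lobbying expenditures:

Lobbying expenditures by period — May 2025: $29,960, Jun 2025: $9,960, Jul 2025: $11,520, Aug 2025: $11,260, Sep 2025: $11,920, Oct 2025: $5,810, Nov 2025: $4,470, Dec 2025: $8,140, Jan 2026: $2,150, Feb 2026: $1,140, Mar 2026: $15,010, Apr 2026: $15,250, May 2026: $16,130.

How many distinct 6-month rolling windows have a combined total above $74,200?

May 2025–Oct 2025: $29,960 + $9,960 + $11,520 + $11,260 + $11,920 + $5,810 = $80,430 (over)
Jun 2025–Nov 2025: $9,960 + $11,520 + $11,260 + $11,920 + $5,810 + $4,470 = $54,940 (under)
Jul 2025–Dec 2025: $11,520 + $11,260 + $11,920 + $5,810 + $4,470 + $8,140 = $53,120 (under)
Aug 2025–Jan 2026: $11,260 + $11,920 + $5,810 + $4,470 + $8,140 + $2,150 = $43,750 (under)
Sep 2025–Feb 2026: $11,920 + $5,810 + $4,470 + $8,140 + $2,150 + $1,140 = $33,630 (under)
Oct 2025–Mar 2026: $5,810 + $4,470 + $8,140 + $2,150 + $1,140 + $15,010 = $36,720 (under)
Nov 2025–Apr 2026: $4,470 + $8,140 + $2,150 + $1,140 + $15,010 + $15,250 = $46,160 (under)
Dec 2025–May 2026: $8,140 + $2,150 + $1,140 + $15,010 + $15,250 + $16,130 = $57,820 (under)
1 window exceeds the threshold.

1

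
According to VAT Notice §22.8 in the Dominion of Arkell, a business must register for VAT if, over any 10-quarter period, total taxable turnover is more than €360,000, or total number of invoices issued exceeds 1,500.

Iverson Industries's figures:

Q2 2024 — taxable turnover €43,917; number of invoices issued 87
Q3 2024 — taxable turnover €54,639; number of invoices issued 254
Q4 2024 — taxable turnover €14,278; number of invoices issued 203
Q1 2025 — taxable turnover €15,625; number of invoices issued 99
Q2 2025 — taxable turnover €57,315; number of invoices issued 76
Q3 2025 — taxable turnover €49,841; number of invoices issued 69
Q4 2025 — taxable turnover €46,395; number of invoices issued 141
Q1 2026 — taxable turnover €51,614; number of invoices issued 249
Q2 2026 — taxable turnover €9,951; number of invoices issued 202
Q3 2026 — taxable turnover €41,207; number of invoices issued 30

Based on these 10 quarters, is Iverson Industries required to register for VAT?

Yes

Total taxable turnover: €43,917 + €54,639 + €14,278 + €15,625 + €57,315 + €49,841 + €46,395 + €51,614 + €9,951 + €41,207 = €384,782 (> €360,000).
Total number of invoices issued: 87 + 254 + 203 + 99 + 76 + 69 + 141 + 249 + 202 + 30 = 1,410 (≤ 1,500).
The test is 'or': at least one threshold is exceeded.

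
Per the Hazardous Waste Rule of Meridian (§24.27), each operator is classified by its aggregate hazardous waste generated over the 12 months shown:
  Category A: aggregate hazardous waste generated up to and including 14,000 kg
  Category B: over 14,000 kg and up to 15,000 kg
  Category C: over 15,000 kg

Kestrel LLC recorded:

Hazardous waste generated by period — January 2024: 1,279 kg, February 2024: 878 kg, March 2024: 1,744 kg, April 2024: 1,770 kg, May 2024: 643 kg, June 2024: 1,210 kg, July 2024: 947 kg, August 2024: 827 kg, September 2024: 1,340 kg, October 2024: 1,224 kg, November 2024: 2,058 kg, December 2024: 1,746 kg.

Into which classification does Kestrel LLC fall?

Aggregate hazardous waste generated: 1,279 kg + 878 kg + 1,744 kg + 1,770 kg + 643 kg + 1,210 kg + 947 kg + 827 kg + 1,340 kg + 1,224 kg + 2,058 kg + 1,746 kg = 15,666 kg.
15,666 kg > 15,000 kg, so Category C applies.

Category C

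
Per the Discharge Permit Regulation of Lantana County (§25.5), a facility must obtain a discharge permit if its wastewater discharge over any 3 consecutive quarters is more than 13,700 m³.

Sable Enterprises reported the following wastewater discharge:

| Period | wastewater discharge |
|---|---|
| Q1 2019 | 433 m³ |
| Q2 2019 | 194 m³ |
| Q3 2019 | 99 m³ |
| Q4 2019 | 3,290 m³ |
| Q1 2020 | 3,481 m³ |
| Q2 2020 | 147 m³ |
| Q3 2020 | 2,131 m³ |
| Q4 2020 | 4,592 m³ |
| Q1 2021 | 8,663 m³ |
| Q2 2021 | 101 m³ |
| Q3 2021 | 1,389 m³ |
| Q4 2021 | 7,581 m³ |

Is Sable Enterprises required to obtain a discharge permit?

Q1 2019–Q3 2019: 433 m³ + 194 m³ + 99 m³ = 726 m³ (under)
Q2 2019–Q4 2019: 194 m³ + 99 m³ + 3,290 m³ = 3,583 m³ (under)
Q3 2019–Q1 2020: 99 m³ + 3,290 m³ + 3,481 m³ = 6,870 m³ (under)
Q4 2019–Q2 2020: 3,290 m³ + 3,481 m³ + 147 m³ = 6,918 m³ (under)
Q1 2020–Q3 2020: 3,481 m³ + 147 m³ + 2,131 m³ = 5,759 m³ (under)
Q2 2020–Q4 2020: 147 m³ + 2,131 m³ + 4,592 m³ = 6,870 m³ (under)
Q3 2020–Q1 2021: 2,131 m³ + 4,592 m³ + 8,663 m³ = 15,386 m³ (over)
Q4 2020–Q2 2021: 4,592 m³ + 8,663 m³ + 101 m³ = 13,356 m³ (under)
Q1 2021–Q3 2021: 8,663 m³ + 101 m³ + 1,389 m³ = 10,153 m³ (under)
Q2 2021–Q4 2021: 101 m³ + 1,389 m³ + 7,581 m³ = 9,071 m³ (under)
At least one window exceeds 13,700 m³.

Yes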